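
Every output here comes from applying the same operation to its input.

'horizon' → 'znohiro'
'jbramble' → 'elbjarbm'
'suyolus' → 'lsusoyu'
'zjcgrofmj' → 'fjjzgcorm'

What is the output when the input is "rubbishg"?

ghurbbsi

Rule — swap each adjacent pair of characters (1↔2, 3↔4, ...), then move the last 2 characters to the front (rotate right by 2).
Applying that to "rubbishg" gives "ghurbbsi".
(Check on "jbramble": → "bjarbmel" → "elbjarbm" ✓)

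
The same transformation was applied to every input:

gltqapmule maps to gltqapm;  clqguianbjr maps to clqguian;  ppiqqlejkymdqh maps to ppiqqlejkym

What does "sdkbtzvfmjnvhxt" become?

sdkbtzvfmjnv

Each output is the input with this applied: delete the last 3 characters.
On "sdkbtzvfmjnvhxt" that produces "sdkbtzvfmjnv".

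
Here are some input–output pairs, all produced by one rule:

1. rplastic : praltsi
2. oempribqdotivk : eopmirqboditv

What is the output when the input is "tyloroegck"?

ytolorgec

The transformation: delete the last character, then swap each adjacent pair of characters (1↔2, 3↔4, ...).
For "tyloroegck", step one produces "tyloroegc"; step two turns that into "ytolorgec".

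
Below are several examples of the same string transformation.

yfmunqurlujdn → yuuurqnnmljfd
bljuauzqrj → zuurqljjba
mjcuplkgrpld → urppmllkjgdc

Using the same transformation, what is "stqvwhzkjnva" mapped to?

The pattern: sort the characters into reverse alphabetical order.
So "stqvwhzkjnva" becomes "zwvvtsqnkjha".

zwvvtsqnkjha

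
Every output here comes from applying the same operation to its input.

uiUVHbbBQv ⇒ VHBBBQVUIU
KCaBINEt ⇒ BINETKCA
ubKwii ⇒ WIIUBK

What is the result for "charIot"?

Looking at the pairs, the operation is to move the first 3 characters to the end (rotate left by 3), then convert every letter to uppercase.
Applying both steps to "charIot": "rIotcha", then "RIOTCHA".

RIOTCHA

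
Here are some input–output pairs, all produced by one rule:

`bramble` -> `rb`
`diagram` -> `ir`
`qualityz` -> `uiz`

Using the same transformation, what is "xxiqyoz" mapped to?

The transformation: keep one character in every 3, starting at position 2 (positions 2nd, 5th, 8th, ...).
On "xxiqyoz" that produces "xy".

xy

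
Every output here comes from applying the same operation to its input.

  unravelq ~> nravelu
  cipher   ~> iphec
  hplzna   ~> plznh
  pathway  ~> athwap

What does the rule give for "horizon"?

Looking at the pairs, the operation is to delete the last character, then move the first character to the end.
Starting from "horizon": after the first operation, "horizo"; after the second, "orizoh".

orizoh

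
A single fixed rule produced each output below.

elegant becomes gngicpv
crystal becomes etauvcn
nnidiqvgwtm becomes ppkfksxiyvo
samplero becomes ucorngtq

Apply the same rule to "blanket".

dncpmgv

Rule — shift every letter 2 places forward in the alphabet (wrapping around).
On "blanket" that produces "dncpmgv".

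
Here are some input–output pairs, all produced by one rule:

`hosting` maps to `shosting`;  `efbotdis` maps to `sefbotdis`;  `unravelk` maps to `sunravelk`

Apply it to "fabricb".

Looking at the pairs, the operation is to prepend "s".
So "fabricb" becomes "sfabricb".

sfabricb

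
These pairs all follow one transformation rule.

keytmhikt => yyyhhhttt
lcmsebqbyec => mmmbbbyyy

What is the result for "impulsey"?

The transformation: keep one character in every 3, starting at position 3 (positions 3rd, 6th, 9th, ...), then repeat every character 3 times.
Applying both steps to "impulsey": "ps", then "pppsss".

pppsss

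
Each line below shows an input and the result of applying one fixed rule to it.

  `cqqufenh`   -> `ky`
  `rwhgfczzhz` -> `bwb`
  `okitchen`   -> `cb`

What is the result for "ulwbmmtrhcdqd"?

qgbk

Looking at the pairs, the operation is to keep one character in every 3, starting at position 3 (positions 3rd, 6th, 9th, ...), then shift every letter 6 places backward in the alphabet (wrapping around).
For "ulwbmmtrhcdqd" the result is "qgbk".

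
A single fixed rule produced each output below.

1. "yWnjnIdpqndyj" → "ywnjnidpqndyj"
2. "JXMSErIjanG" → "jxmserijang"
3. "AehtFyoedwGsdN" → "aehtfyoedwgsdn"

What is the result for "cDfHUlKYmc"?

cdfhulkymc

The rule is to convert every letter to lowercase.
"cDfHUlKYmc" → "cdfhulkymc".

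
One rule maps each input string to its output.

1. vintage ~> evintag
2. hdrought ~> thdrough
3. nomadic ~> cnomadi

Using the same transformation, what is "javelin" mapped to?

njaveli

Looking at the pairs, the operation is to move the last character to the front.
Doing the same to "javelin": "njaveli".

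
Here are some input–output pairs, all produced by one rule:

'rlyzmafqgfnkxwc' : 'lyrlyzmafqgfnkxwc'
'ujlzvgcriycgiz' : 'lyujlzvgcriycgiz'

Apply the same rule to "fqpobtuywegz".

What's happening: prepend "ly".
Applying that to "fqpobtuywegz" gives "lyfqpobtuywegz".

lyfqpobtuywegz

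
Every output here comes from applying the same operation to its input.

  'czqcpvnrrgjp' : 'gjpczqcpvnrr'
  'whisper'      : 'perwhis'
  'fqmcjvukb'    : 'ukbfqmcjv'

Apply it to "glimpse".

The rule is to move the last 3 characters to the front (rotate right by 3).
"glimpse" → "pseglim".

pseglim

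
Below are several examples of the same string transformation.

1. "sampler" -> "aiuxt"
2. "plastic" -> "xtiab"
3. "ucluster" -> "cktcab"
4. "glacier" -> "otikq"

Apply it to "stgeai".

In each case the input is transformed by: shift every letter 8 places forward in the alphabet (wrapping around), then delete the last 2 characters.
Starting from "stgeai": after the first operation, "abomiq"; after the second, "abom".
(Check on "ucluster": → "cktcabmz" → "cktcab" ✓)

abom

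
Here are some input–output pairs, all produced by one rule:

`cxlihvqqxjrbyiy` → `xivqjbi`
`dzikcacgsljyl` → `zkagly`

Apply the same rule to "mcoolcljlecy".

cocjey

What's happening: keep every other character starting from the second (positions 2nd, 4th, 6th, ...).
On "mcoolcljlecy" that produces "cocjey".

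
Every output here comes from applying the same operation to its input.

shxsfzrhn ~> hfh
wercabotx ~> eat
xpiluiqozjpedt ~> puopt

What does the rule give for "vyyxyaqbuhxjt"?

yybx

Rule — keep one character in every 3, starting at position 2 (positions 2nd, 5th, 8th, ...).
So "vyyxyaqbuhxjt" becomes "yybx".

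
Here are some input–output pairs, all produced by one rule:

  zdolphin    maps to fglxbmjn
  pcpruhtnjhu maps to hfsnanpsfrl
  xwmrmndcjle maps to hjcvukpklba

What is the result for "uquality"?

The rule is to shift every letter 2 places backward in the alphabet (wrapping around), then move the last 3 characters to the front (rotate right by 3).
On "uquality": the first step gives "sosyjgrw", and the second then gives "grwsosyj".

grwsosyj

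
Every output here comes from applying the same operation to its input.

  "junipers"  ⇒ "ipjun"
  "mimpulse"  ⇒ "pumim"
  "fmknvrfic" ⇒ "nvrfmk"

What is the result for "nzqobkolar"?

The pattern: delete the last 3 characters, then move the first 3 characters to the end (rotate left by 3).
"nzqobkolar" → "nzqobko" → "obkonzq".

obkonzq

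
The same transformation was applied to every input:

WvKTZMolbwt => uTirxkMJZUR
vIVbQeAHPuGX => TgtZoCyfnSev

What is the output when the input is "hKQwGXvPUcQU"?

The pattern: flip the case of every letter, then shift every letter 2 places backward in the alphabet (wrapping around).
Doing the same to "hKQwGXvPUcQU": "FioUevTnsAos".

FioUevTnsAos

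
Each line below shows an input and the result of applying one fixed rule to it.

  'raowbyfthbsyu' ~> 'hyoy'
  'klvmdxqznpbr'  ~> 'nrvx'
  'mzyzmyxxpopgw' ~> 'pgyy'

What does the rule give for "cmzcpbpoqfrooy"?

The pattern: keep one character in every 3, starting at position 3 (positions 3rd, 6th, 9th, ...), then move the last 2 characters to the front (rotate right by 2).
"cmzcpbpoqfrooy" → "zbqo" → "qozb".
(Check on "raowbyfthbsyu": → "oyhy" → "hyoy" ✓)

qozb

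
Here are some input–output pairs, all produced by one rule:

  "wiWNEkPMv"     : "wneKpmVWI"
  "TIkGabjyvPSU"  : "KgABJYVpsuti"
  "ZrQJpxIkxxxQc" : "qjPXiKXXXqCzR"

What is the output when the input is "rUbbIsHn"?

Looking at the pairs, the operation is to flip the case of every letter, then move the first 2 characters to the end (rotate left by 2).
Starting from "rUbbIsHn": after the first operation, "RuBBiShN"; after the second, "BBiShNRu".

BBiShNRu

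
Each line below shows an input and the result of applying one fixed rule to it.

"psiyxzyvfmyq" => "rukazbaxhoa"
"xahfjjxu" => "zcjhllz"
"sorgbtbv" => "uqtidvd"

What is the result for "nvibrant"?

In each case the input is transformed by: shift every letter 2 places forward in the alphabet (wrapping around), then delete the last character.
Working it through for "nvibrant": intermediate "pxkdtcpv", final "pxkdtcp".

pxkdtcp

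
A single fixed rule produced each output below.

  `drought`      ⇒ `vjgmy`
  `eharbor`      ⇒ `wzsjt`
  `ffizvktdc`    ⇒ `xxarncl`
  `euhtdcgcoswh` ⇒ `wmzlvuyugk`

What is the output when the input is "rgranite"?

The pattern: delete the last 2 characters, then shift every letter 8 places backward in the alphabet (wrapping around).
For "rgranite", step one produces "rgrani"; step two turns that into "jyjsfa".
(Check on "ffizvktdc": → "ffizvkt" → "xxarncl" ✓)

jyjsfa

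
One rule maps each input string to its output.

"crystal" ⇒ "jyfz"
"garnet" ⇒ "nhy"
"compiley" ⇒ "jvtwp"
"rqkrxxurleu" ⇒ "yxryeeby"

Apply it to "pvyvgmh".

wcfc

In each case the input is transformed by: shift every letter 7 places forward in the alphabet (wrapping around), then delete the last 3 characters.
Working it through for "pvyvgmh": intermediate "wcfcnto", final "wcfc".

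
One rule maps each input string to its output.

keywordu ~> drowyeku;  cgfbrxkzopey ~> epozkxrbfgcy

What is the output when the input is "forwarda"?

Rule — move the last character to the front, then reverse the string.
Working it through for "forwarda": intermediate "aforward", final "drawrofa".

drawrofa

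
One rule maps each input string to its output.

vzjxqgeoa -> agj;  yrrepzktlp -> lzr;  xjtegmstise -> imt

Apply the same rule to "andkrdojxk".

Each output is the input with this applied: keep one character in every 3, starting at position 3 (positions 3rd, 6th, 9th, ...), then reverse the string.
Starting from "andkrdojxk": after the first operation, "ddx"; after the second, "xdd".

xdd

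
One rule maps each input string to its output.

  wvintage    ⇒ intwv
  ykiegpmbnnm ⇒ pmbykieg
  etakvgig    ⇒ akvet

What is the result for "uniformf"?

ifoun

The pattern: delete the last 3 characters, then move the last 3 characters to the front (rotate right by 3).
For "uniformf", step one produces "unifo"; step two turns that into "ifoun".
(Check on "ykiegpmbnnm": → "ykiegpmb" → "pmbykieg" ✓)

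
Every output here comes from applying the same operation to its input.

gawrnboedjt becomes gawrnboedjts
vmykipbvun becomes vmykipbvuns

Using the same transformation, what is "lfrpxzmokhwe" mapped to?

lfrpxzmokhwes

Looking at the pairs, the operation is to append "s".
For "lfrpxzmokhwe" the result is "lfrpxzmokhwes".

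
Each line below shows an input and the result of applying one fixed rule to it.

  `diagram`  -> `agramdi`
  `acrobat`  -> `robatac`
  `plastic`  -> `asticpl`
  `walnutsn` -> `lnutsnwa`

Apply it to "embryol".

bryolem

What's happening: move the first 2 characters to the end (rotate left by 2).
"embryol" → "bryolem".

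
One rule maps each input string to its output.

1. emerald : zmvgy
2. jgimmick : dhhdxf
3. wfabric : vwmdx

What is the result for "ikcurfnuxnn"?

Rule — shift every letter 5 places backward in the alphabet (wrapping around), then delete the first 2 characters.
Starting from "ikcurfnuxnn": after the first operation, "dfxpmaipsii"; after the second, "xpmaipsii".

xpmaipsii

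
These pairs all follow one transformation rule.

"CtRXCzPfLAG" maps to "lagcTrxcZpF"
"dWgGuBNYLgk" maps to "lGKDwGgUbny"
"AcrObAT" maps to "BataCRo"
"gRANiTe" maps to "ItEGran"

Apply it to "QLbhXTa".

xtAqlBH

The transformation: move the last 3 characters to the front (rotate right by 3), then flip the case of every letter.
On "QLbhXTa": the first step gives "XTaQLbh", and the second then gives "xtAqlBH".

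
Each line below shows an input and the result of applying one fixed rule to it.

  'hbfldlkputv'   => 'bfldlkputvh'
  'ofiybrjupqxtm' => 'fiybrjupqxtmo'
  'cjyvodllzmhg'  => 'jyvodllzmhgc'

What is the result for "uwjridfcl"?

wjridfclu

Each output is the input with this applied: move the first character to the end.
Applying that to "uwjridfcl" gives "wjridfclu".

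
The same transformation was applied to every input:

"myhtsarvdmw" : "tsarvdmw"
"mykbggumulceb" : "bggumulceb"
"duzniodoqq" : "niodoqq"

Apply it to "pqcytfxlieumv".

ytfxlieumv

In each case the input is transformed by: delete the first 3 characters.
On "pqcytfxlieumv" that produces "ytfxlieumv".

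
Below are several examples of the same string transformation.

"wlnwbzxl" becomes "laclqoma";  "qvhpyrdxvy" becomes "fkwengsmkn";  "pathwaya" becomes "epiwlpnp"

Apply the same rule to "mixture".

bxmijgt

The rule is to shift every letter 11 places backward in the alphabet (wrapping around).
On "mixture" that produces "bxmijgt".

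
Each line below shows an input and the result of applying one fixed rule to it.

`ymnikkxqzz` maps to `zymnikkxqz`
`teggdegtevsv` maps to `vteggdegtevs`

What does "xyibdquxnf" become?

fxyibdquxn

The transformation: move the last character to the front.
On "xyibdquxnf" that produces "fxyibdquxn".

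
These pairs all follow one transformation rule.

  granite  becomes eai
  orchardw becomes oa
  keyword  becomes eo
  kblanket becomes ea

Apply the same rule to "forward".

oa

Each output is the input with this applied: move the last 2 characters to the front (rotate right by 2), then keep only the vowels.
For "forward" the result is "oa".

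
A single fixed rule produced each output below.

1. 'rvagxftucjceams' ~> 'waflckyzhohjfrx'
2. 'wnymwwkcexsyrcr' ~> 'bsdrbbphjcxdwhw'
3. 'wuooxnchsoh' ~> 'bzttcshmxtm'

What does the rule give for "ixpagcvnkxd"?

The pattern: shift every letter 5 places forward in the alphabet (wrapping around).
On "ixpagcvnkxd" that produces "ncuflhaspci".

ncuflhaspci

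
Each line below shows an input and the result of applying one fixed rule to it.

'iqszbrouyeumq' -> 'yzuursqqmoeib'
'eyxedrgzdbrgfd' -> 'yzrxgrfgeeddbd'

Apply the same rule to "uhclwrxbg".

wxruhlcgb

In each case the input is transformed by: sort the characters into reverse alphabetical order, then swap each adjacent pair of characters (1↔2, 3↔4, ...).
Starting from "uhclwrxbg": after the first operation, "xwurlhgcb"; after the second, "wxruhlcgb".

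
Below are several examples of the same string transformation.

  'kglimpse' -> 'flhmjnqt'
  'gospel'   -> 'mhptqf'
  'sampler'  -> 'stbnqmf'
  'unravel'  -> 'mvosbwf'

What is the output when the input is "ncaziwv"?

Looking at the pairs, the operation is to shift every letter 1 place forward in the alphabet (wrapping around), then move the last character to the front.
On "ncaziwv": the first step gives "odbajxw", and the second then gives "wodbajx".

wodbajx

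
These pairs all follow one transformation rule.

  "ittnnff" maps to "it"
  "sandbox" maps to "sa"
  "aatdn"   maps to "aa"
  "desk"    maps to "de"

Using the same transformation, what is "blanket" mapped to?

What's happening: keep only the first 2 characters.
Doing the same to "blanket": "bl".

bl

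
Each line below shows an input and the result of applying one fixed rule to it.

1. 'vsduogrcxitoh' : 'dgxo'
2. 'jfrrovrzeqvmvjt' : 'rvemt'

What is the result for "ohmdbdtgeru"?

mde

What's happening: keep one character in every 3, starting at position 3 (positions 3rd, 6th, 9th, ...).
So "ohmdbdtgeru" becomes "mde".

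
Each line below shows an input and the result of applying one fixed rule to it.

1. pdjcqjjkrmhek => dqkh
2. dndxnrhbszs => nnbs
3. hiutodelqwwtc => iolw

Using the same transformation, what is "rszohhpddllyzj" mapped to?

What's happening: keep one character in every 3, starting at position 2 (positions 2nd, 5th, 8th, ...).
"rszohhpddllyzj" → "shdlj".

shdlj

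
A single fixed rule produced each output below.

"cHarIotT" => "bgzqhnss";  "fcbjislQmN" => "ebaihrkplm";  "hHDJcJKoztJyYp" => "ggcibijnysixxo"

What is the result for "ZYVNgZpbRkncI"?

The pattern: shift every letter 1 place backward in the alphabet (wrapping around), then convert every letter to lowercase.
On "ZYVNgZpbRkncI": the first step gives "YXUMfYoaQjmbH", and the second then gives "yxumfyoaqjmbh".

yxumfyoaqjmbh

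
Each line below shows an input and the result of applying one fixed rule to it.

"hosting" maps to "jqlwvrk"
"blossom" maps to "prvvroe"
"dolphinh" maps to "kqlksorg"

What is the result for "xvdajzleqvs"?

The pattern: reverse the string, then shift every letter 3 places forward in the alphabet (wrapping around).
Applying both steps to "xvdajzleqvs": "svqelzjadvx", then "vythocmdgya".

vythocmdgya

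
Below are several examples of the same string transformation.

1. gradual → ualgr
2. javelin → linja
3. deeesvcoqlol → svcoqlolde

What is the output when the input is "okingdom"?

gdomok

Each output is the input with this applied: move the first 2 characters to the end (rotate left by 2), then delete the first 2 characters.
For "okingdom" the result is "gdomok".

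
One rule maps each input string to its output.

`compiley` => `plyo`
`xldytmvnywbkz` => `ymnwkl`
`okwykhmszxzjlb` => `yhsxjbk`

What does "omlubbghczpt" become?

ubhztm

What's happening: keep every other character starting from the second (positions 2nd, 4th, 6th, ...), then move the first character to the end.
For "omlubbghczpt", step one produces "mubhzt"; step two turns that into "ubhztm".
(Check on "okwykhmszxzjlb": → "kyhsxjb" → "yhsxjbk" ✓)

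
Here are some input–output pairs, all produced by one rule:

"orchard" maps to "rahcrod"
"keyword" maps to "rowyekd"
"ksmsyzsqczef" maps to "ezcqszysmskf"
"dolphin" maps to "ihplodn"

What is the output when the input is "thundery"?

rednuhty

The pattern: move the last character to the front, then reverse the string.
Applying both steps to "thundery": "ythunder", then "rednuhty".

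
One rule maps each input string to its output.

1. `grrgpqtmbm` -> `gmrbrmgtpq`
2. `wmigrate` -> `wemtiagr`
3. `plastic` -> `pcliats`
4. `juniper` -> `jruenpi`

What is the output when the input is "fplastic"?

Looking at the pairs, the operation is to take characters alternately from the front and the back (1st, last, 2nd, 2nd-last, ...).
So "fplastic" becomes "fcpiltas".

fcpiltas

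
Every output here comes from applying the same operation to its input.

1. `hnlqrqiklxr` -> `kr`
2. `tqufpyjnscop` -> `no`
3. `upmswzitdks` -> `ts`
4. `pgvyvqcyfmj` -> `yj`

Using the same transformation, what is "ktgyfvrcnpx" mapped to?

What's happening: keep one character in every 3, starting at position 2 (positions 2nd, 5th, 8th, ...), then delete the first 2 characters.
Starting from "ktgyfvrcnpx": after the first operation, "tfcx"; after the second, "cx".

cx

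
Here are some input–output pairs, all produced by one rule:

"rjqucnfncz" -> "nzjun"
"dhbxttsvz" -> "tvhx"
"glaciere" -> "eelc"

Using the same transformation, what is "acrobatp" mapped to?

Looking at the pairs, the operation is to keep every other character starting from the second (positions 2nd, 4th, 6th, ...), then move the last 2 characters to the front (rotate right by 2).
Starting from "acrobatp": after the first operation, "coap"; after the second, "apco".

apco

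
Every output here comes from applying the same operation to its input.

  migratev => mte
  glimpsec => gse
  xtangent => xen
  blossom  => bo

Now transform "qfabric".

The pattern: swap each adjacent pair of characters (1↔2, 3↔4, ...), then keep one character in every 3, starting at position 2 (positions 2nd, 5th, 8th, ...).
On "qfabric": the first step gives "fqbairc", and the second then gives "qi".

qi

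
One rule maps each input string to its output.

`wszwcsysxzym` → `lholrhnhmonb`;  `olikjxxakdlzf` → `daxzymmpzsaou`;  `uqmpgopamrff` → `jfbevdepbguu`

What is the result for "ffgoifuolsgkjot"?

uuvdxujdahvzydi

What's happening: shift every letter 11 places backward in the alphabet (wrapping around).
"ffgoifuolsgkjot" → "uuvdxujdahvzydi".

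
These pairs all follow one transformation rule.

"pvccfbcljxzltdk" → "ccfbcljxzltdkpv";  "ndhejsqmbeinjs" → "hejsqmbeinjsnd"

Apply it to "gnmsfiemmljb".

msfiemmljbgn

The rule is to move the first 2 characters to the end (rotate left by 2).
On "gnmsfiemmljb" that produces "msfiemmljbgn".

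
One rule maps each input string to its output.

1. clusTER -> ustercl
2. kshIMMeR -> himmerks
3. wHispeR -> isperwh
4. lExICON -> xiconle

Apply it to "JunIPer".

niperju

Each output is the input with this applied: move the first 2 characters to the end (rotate left by 2), then convert every letter to lowercase.
For "JunIPer" the result is "niperju".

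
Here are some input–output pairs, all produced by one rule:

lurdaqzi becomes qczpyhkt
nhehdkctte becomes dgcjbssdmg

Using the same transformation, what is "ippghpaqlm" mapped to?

ofgozpklho

Each output is the input with this applied: move the first 2 characters to the end (rotate left by 2), then shift every letter 1 place backward in the alphabet (wrapping around).
Applying both steps to "ippghpaqlm": "pghpaqlmip", then "ofgozpklho".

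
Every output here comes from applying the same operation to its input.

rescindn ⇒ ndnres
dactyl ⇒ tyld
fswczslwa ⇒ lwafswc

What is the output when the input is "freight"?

Looking at the pairs, the operation is to move the last 3 characters to the front (rotate right by 3), then delete the last 2 characters.
For "freight", step one produces "ghtfrei"; step two turns that into "ghtfr".
(Check on "dactyl": → "tyldac" → "tyld" ✓)

ghtfr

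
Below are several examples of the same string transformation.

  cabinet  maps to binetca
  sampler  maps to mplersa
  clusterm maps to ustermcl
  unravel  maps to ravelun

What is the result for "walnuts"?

Rule — move the first 2 characters to the end (rotate left by 2).
So "walnuts" becomes "lnutswa".

lnutswa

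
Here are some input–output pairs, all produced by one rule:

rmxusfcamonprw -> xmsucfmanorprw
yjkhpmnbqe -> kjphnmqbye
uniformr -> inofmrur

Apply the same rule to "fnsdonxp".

What's happening: move the first character to the end, then swap each adjacent pair of characters (1↔2, 3↔4, ...).
Applying both steps to "fnsdonxp": "nsdonxpf", then "snodxnfp".

snodxnfp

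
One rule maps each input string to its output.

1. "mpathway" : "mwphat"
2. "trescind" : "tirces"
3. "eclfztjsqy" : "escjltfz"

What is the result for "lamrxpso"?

lpaxmr

The pattern: delete the last 2 characters, then take characters alternately from the front and the back (1st, last, 2nd, 2nd-last, ...).
On "lamrxpso": the first step gives "lamrxp", and the second then gives "lpaxmr".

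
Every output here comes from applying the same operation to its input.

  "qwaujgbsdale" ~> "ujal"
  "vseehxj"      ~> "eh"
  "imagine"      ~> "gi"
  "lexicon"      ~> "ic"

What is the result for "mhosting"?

The rule is to swap each adjacent pair of characters (1↔2, 3↔4, ...), then keep one character in every 3, starting at position 3 (positions 3rd, 6th, 9th, ...).
Applying both steps to "mhosting": "hmsoitgn", then "st".
(Check on "imagine": → "miganie" → "gi" ✓)

st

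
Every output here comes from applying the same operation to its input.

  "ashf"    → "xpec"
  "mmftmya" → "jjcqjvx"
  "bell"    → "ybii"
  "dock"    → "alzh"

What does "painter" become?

The pattern: shift every letter 3 places backward in the alphabet (wrapping around).
"painter" → "mxfkqbo".

mxfkqbo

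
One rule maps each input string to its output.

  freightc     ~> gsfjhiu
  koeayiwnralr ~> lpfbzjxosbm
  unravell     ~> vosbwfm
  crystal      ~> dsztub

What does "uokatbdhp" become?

vplbucei

In each case the input is transformed by: shift every letter 1 place forward in the alphabet (wrapping around), then delete the last character.
Applying that to "uokatbdhp" gives "vplbucei".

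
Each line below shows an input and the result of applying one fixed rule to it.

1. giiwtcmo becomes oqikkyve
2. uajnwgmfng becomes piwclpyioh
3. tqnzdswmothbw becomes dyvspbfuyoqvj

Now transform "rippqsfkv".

In each case the input is transformed by: shift every letter 2 places forward in the alphabet (wrapping around), then move the last 2 characters to the front (rotate right by 2).
Working it through for "rippqsfkv": intermediate "tkrrsuhmx", final "mxtkrrsuh".

mxtkrrsuh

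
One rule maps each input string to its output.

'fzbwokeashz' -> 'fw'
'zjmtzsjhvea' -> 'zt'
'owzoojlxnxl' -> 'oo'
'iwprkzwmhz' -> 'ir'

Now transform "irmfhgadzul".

The rule is to keep one character in every 3, starting at position 1 (positions 1st, 4th, 7th, ...), then delete the last 2 characters.
"irmfhgadzul" → "ifau" → "if".
(Check on "iwprkzwmhz": → "irwz" → "ir" ✓)

if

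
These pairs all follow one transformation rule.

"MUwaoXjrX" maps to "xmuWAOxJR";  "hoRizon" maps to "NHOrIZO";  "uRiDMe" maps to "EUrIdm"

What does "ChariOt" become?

TcHARIo

Looking at the pairs, the operation is to flip the case of every letter, then move the last character to the front.
For "ChariOt", step one produces "cHARIoT"; step two turns that into "TcHARIo".
(Check on "uRiDMe": → "UrIdmE" → "EUrIdm" ✓)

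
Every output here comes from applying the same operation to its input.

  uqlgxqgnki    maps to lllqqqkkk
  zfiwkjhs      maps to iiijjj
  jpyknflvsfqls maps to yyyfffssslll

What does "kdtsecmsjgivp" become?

tttcccjjjvvv

Each output is the input with this applied: keep one character in every 3, starting at position 3 (positions 3rd, 6th, 9th, ...), then repeat every character 3 times.
On "kdtsecmsjgivp": the first step gives "tcjv", and the second then gives "tttcccjjjvvv".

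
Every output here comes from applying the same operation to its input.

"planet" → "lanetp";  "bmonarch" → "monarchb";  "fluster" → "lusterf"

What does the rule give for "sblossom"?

The rule is to move the first character to the end.
Applying that to "sblossom" gives "blossoms".

blossoms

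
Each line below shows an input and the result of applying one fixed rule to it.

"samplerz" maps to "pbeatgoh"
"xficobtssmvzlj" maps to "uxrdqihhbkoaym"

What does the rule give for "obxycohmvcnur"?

The rule is to move the first character to the end, then shift every letter 11 places backward in the alphabet (wrapping around).
On "obxycohmvcnur": the first step gives "bxycohmvcnuro", and the second then gives "qmnrdwbkrcjgd".

qmnrdwbkrcjgd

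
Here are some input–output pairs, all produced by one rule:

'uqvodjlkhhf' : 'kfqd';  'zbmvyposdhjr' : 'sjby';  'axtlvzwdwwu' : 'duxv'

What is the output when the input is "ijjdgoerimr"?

rrjg

The pattern: keep one character in every 3, starting at position 2 (positions 2nd, 5th, 8th, ...), then swap the front and back halves of the string.
Starting from "ijjdgoerimr": after the first operation, "jgrr"; after the second, "rrjg".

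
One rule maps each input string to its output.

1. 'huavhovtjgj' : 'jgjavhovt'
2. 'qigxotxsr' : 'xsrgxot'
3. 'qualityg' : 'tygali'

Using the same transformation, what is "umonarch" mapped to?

The transformation: delete the first 2 characters, then move the last 3 characters to the front (rotate right by 3).
So "umonarch" becomes "rchona".
(Check on "qigxotxsr": → "gxotxsr" → "xsrgxot" ✓)

rchona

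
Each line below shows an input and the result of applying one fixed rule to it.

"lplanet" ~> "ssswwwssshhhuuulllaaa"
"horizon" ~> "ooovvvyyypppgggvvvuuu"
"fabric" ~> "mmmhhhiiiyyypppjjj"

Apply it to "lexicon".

sssllleeepppjjjvvvuuu

Each output is the input with this applied: repeat every character 3 times, then shift every letter 7 places forward in the alphabet (wrapping around).
Starting from "lexicon": after the first operation, "llleeexxxiiicccooonnn"; after the second, "sssllleeepppjjjvvvuuu".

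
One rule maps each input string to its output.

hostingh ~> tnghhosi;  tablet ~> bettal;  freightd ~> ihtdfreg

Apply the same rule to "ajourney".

uneyajor

The transformation: swap the front and back halves of the string, then swap the first and last characters.
"ajourney" → "rneyajou" → "uneyajor".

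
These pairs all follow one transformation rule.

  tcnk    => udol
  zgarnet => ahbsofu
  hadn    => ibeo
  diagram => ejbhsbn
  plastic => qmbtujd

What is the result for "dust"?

evtu

The transformation: shift every letter 1 place forward in the alphabet (wrapping around).
For "dust" the result is "evtu".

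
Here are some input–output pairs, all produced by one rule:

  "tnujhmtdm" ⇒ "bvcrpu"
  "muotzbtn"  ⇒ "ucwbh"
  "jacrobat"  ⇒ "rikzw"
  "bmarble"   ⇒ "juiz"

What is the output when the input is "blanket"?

The pattern: shift every letter 8 places forward in the alphabet (wrapping around), then delete the last 3 characters.
For "blanket" the result is "jtiv".

jtiv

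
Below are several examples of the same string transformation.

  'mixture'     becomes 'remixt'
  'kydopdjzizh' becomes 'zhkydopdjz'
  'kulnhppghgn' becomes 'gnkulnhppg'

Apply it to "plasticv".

cvplast

What's happening: move the last 3 characters to the front (rotate right by 3), then delete the first character.
Starting from "plasticv": after the first operation, "icvplast"; after the second, "cvplast".
(Check on "mixture": → "uremixt" → "remixt" ✓)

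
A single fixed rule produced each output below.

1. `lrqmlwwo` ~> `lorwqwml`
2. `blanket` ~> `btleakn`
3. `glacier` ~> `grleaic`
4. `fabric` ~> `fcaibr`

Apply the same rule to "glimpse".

The pattern: take characters alternately from the front and the back (1st, last, 2nd, 2nd-last, ...).
So "glimpse" becomes "gelsipm".

gelsipm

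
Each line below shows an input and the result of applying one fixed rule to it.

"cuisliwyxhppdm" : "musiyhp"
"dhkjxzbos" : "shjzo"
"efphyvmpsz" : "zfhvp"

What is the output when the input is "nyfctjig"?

Each output is the input with this applied: move the last character to the front, then keep every other character starting from the first (positions 1st, 3rd, 5th, ...).
Applying both steps to "nyfctjig": "gnyfctji", then "gycj".

gycj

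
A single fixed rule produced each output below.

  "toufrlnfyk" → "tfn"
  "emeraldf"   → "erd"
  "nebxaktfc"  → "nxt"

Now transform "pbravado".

What's happening: delete the last character, then keep one character in every 3, starting at position 1 (positions 1st, 4th, 7th, ...).
For "pbravado", step one produces "pbravad"; step two turns that into "pad".
(Check on "toufrlnfyk": → "toufrlnfy" → "tfn" ✓)

pad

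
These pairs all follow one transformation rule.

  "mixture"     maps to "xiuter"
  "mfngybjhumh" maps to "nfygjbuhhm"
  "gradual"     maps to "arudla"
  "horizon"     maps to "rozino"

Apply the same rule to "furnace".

Rule — delete the first character, then swap each adjacent pair of characters (1↔2, 3↔4, ...).
Starting from "furnace": after the first operation, "urnace"; after the second, "ruanec".
(Check on "mixture": → "ixture" → "xiuter" ✓)

ruanec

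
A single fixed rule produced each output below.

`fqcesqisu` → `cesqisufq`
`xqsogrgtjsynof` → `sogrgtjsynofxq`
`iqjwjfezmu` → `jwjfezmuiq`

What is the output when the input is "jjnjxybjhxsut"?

The pattern: move the first 2 characters to the end (rotate left by 2).
For "jjnjxybjhxsut" the result is "njxybjhxsutjj".

njxybjhxsutjj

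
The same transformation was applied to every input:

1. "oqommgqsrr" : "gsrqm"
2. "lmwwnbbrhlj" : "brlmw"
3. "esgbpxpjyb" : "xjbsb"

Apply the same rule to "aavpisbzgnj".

sznap

Looking at the pairs, the operation is to keep every other character starting from the second (positions 2nd, 4th, 6th, ...), then move the last 3 characters to the front (rotate right by 3).
Applying both steps to "aavpisbzgnj": "apszn", then "sznap".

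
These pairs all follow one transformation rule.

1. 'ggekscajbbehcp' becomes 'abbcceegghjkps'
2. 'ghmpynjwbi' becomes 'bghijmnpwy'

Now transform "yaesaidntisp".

aadeiinpssty

What's happening: sort the characters into alphabetical order.
For "yaesaidntisp" the result is "aadeiinpssty".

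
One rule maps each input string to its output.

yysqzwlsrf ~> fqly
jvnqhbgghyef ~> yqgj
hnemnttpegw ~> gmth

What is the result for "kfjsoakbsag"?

What's happening: keep one character in every 3, starting at position 1 (positions 1st, 4th, 7th, ...), then swap the first and last characters.
Starting from "kfjsoakbsag": after the first operation, "kska"; after the second, "askk".

askk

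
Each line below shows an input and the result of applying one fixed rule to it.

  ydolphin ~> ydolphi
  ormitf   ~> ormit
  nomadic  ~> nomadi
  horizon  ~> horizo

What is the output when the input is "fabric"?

In each case the input is transformed by: delete the last character.
Doing the same to "fabric": "fabri".

fabri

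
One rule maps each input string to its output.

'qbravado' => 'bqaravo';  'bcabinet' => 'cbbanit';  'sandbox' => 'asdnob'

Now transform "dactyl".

Looking at the pairs, the operation is to swap each adjacent pair of characters (1↔2, 3↔4, ...), then delete the last character.
On "dactyl": the first step gives "adtcly", and the second then gives "adtcl".

adtcl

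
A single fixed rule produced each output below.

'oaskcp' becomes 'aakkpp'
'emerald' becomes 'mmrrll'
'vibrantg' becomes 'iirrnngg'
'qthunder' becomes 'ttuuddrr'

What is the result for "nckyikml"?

ccyykkll

The transformation: keep every other character starting from the second (positions 2nd, 4th, 6th, ...), then double every character.
Applying both steps to "nckyikml": "cykl", then "ccyykkll".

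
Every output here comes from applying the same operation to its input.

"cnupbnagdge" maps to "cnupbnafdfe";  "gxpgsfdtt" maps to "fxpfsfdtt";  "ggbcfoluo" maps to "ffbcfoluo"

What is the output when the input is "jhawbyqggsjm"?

jhawbyqffsjm

The transformation: replace every "g" with "f".
On "jhawbyqggsjm" that produces "jhawbyqffsjm".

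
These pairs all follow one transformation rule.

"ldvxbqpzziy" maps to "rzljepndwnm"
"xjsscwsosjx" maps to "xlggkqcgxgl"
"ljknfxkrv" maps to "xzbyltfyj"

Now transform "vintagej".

wjhbuoxs

The rule is to swap each adjacent pair of characters (1↔2, 3↔4, ...), then shift every letter 12 places backward in the alphabet (wrapping around).
For "vintagej", step one produces "ivtngaje"; step two turns that into "wjhbuoxs".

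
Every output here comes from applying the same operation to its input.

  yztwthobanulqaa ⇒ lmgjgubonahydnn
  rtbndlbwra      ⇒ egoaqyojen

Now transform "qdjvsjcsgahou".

What's happening: shift every letter 13 places forward in the alphabet (wrapping around) — i.e. ROT13.
Doing the same to "qdjvsjcsgahou": "dqwifwpftnubh".

dqwifwpftnubh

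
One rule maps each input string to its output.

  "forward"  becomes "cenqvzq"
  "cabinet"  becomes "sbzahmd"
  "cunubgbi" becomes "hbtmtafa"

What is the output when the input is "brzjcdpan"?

What's happening: shift every letter 1 place backward in the alphabet (wrapping around), then move the last character to the front.
On "brzjcdpan": the first step gives "aqyibcozm", and the second then gives "maqyibcoz".
(Check on "cunubgbi": → "btmtafah" → "hbtmtafa" ✓)

maqyibcoz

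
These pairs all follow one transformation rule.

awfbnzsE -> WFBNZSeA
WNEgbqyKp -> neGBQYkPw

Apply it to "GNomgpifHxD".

Rule — move the first character to the end, then flip the case of every letter.
On "GNomgpifHxD": the first step gives "NomgpifHxDG", and the second then gives "nOMGPIFhXdg".

nOMGPIFhXdg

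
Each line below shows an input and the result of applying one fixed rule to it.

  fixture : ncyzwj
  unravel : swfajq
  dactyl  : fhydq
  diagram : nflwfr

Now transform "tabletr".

fgqjyw

The transformation: shift every letter 5 places forward in the alphabet (wrapping around), then delete the first character.
Applying both steps to "tabletr": "yfgqjyw", then "fgqjyw".
(Check on "fixture": → "kncyzwj" → "ncyzwj" ✓)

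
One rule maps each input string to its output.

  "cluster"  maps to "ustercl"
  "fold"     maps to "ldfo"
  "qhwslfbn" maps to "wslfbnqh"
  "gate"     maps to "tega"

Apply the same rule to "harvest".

Looking at the pairs, the operation is to move the first 2 characters to the end (rotate left by 2).
For "harvest" the result is "rvestha".

rvestha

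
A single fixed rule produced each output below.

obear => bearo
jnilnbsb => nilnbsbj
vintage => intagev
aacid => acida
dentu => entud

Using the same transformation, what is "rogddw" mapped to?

ogddwr

The pattern: move the first character to the end.
"rogddw" → "ogddwr".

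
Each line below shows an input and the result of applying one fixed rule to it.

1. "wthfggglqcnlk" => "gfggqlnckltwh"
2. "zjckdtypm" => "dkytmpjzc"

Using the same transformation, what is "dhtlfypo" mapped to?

flpydoth

What's happening: move the first 3 characters to the end (rotate left by 3), then swap each adjacent pair of characters (1↔2, 3↔4, ...).
Starting from "dhtlfypo": after the first operation, "lfypodht"; after the second, "flpydoth".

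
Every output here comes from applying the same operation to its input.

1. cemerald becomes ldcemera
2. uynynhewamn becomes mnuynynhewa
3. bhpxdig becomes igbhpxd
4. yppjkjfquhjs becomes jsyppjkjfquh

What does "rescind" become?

ndresci

Each output is the input with this applied: move the last 2 characters to the front (rotate right by 2).
For "rescind" the result is "ndresci".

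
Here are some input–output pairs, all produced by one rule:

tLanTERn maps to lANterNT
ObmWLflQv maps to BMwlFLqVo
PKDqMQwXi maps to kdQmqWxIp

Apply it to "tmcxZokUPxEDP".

MCXzOKupXedpT

The transformation: move the first character to the end, then flip the case of every letter.
For "tmcxZokUPxEDP", step one produces "mcxZokUPxEDPt"; step two turns that into "MCXzOKupXedpT".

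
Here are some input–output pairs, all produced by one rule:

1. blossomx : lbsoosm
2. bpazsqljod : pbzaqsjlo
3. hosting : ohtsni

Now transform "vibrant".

The pattern: delete the last character, then swap each adjacent pair of characters (1↔2, 3↔4, ...).
"vibrant" → "vibran" → "ivrbna".
(Check on "hosting": → "hostin" → "ohtsni" ✓)

ivrbna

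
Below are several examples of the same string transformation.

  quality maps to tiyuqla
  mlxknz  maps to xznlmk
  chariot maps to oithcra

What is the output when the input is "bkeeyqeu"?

Each output is the input with this applied: swap each adjacent pair of characters (1↔2, 3↔4, ...), then move the last 3 characters to the front (rotate right by 3).
"bkeeyqeu" → "yuekbeeq".

yuekbeeq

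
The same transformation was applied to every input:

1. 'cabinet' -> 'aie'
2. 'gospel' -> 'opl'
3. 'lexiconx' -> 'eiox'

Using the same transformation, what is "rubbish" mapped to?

ubs

Rule — keep every other character starting from the second (positions 2nd, 4th, 6th, ...).
For "rubbish" the result is "ubs".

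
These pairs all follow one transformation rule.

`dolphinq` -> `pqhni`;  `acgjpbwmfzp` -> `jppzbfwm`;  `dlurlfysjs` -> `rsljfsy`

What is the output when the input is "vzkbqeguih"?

Each output is the input with this applied: delete the first 3 characters, then take characters alternately from the front and the back (1st, last, 2nd, 2nd-last, ...).
On "vzkbqeguih": the first step gives "bqeguih", and the second then gives "bhqieug".

bhqieug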